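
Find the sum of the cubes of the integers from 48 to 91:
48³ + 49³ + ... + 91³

Use ∑_{k=1}^{n} k³ = [n(n+1)/2]², then subtract the first 47 terms.
∑_{k=1}^{91} k³ = [91×92/2]² = 4186² = 17522596
∑_{k=1}^{47} k³ = [47×48/2]² = 1128² = 1272384
∑_{k=48}^{91} k³ = 17522596 - 1272384 = 16250212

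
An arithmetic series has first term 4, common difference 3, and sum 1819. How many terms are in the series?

Using S = n/2 × [2a + (n-1)d]
1819 = n/2 × [2(4) + (n-1)(3)]
1819 = n/2 × [8 + 3n - 3]
3638 = n × [5 + 3n]
3n² + (5)n - 3638 = 0
Discriminant: Δ = (5)² - 4(3)(-3638) = 25 + 43656 = 43681
√Δ = 209
n = [-(5) + √Δ] / (2·3) = (-5 + 209) / 6 = 204 / 6 = 34
(The negative root is discarded since n must be a positive integer.)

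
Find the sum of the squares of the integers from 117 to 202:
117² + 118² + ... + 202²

Use ∑_{k=1}^{n} k² = n(n+1)(2n+1)/6, then subtract the first 116 terms.
∑_{k=1}^{202} k² = 202×203×405/6 = 2767905
∑_{k=1}^{116} k² = 116×117×233/6 = 527046
∑_{k=117}^{202} k² = 2767905 - 527046 = 2240859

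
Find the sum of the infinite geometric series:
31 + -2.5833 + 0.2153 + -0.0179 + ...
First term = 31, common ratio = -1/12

For |r| < 1, S = a / (1 - r)
S = 31 / (1 - (-1/12))
S = 31 / (13/12)
S = 372/13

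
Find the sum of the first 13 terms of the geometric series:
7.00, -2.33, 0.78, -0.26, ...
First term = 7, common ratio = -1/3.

Sₙ = a(1 - rⁿ) / (1 - r)
S_13 = 7(1 - (-1/3)^13) / (1 - (-1/3))
S_13 = 7(1 - (-1/1594323)) / (4/3)
S_13 = 2790067/531441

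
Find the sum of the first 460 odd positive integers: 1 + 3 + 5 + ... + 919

Sum of first n odd numbers = n²
= 460²
= 211600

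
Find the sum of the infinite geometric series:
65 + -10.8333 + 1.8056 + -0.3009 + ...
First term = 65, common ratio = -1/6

For |r| < 1, S = a / (1 - r)
S = 65 / (1 - (-1/6))
S = 65 / (7/6)
S = 390/7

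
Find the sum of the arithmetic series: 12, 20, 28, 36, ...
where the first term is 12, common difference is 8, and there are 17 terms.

Sₙ = n/2 × (first + last)
Last term = a + (n-1)d = 12 + (17-1)×8 = 140
S_17 = 17/2 × (12 + 140)
S_17 = 17/2 × 152 = 1292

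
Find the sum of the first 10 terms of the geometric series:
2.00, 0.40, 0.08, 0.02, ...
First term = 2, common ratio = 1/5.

Sₙ = a(1 - rⁿ) / (1 - r)
S_10 = 2(1 - (1/5)^10) / (1 - (1/5))
S_10 = 2(1 - (1/9765625)) / (4/5)
S_10 = 4882812/1953125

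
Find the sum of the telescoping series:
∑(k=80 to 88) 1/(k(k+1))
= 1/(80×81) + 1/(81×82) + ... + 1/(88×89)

Partial fractions: 1/(k(k+1)) = 1/k - 1/(k+1)
The series telescopes:
= (1/80 - 1/81) + (1/81 - 1/82) + ... + (1/88 - 1/89)
= 1/80 - 1/89
= 9/7120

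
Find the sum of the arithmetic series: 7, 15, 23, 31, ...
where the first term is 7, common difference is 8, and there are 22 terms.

Sₙ = n/2 × (first + last)
Last term = a + (n-1)d = 7 + (22-1)×8 = 175
S_22 = 22/2 × (7 + 175)
S_22 = 22/2 × 182 = 2002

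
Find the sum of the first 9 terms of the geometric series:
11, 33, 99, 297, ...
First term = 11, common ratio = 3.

Sₙ = a(1 - rⁿ) / (1 - r)
S_9 = 11(1 - 3^9) / (1 - 3)
S_9 = 11(1 - 19683) / (-2)
S_9 = 108251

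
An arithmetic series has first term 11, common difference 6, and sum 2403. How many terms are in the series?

Using S = n/2 × [2a + (n-1)d]
2403 = n/2 × [2(11) + (n-1)(6)]
2403 = n/2 × [22 + 6n - 6]
4806 = n × [16 + 6n]
6n² + (16)n - 4806 = 0
Discriminant: Δ = (16)² - 4(6)(-4806) = 256 + 115344 = 115600
√Δ = 340
n = [-(16) + √Δ] / (2·6) = (-16 + 340) / 12 = 324 / 12 = 27
(The negative root is discarded since n must be a positive integer.)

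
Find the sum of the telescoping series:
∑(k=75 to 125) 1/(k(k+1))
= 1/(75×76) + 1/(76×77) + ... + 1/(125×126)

Partial fractions: 1/(k(k+1)) = 1/k - 1/(k+1)
The series telescopes:
= (1/75 - 1/76) + (1/76 - 1/77) + ... + (1/125 - 1/126)
= 1/75 - 1/126
= 17/3150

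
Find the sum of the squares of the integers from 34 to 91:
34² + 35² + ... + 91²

Use ∑_{k=1}^{n} k² = n(n+1)(2n+1)/6, then subtract the first 33 terms.
∑_{k=1}^{91} k² = 91×92×183/6 = 255346
∑_{k=1}^{33} k² = 33×34×67/6 = 12529
∑_{k=34}^{91} k² = 255346 - 12529 = 242817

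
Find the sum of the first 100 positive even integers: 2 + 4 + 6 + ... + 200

Sum of first n even numbers = n(n+1)
= 100×101
= 10100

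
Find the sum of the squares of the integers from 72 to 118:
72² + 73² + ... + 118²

Use ∑_{k=1}^{n} k² = n(n+1)(2n+1)/6, then subtract the first 71 terms.
∑_{k=1}^{118} k² = 118×119×237/6 = 554659
∑_{k=1}^{71} k² = 71×72×143/6 = 121836
∑_{k=72}^{118} k² = 554659 - 121836 = 432823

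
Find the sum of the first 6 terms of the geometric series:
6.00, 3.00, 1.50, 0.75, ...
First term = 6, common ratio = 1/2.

Sₙ = a(1 - rⁿ) / (1 - r)
S_6 = 6(1 - (1/2)^6) / (1 - (1/2))
S_6 = 6(1 - (1/64)) / (1/2)
S_6 = 189/16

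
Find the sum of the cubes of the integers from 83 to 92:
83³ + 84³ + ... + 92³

Use ∑_{k=1}^{n} k³ = [n(n+1)/2]², then subtract the first 82 terms.
∑_{k=1}^{92} k³ = [92×93/2]² = 4278² = 18301284
∑_{k=1}^{82} k³ = [82×83/2]² = 3403² = 11580409
∑_{k=83}^{92} k³ = 18301284 - 11580409 = 6720875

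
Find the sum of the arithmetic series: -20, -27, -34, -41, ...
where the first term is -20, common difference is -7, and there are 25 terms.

Sₙ = n/2 × (first + last)
Last term = a + (n-1)d = -20 + (25-1)×(-7) = -188
S_25 = 25/2 × (-20 + (-188))
S_25 = 25/2 × (-208) = -2600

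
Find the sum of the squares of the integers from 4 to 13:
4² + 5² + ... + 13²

Use ∑_{k=1}^{n} k² = n(n+1)(2n+1)/6, then subtract the first 3 terms.
∑_{k=1}^{13} k² = 13×14×27/6 = 819
∑_{k=1}^{3} k² = 3×4×7/6 = 14
∑_{k=4}^{13} k² = 819 - 14 = 805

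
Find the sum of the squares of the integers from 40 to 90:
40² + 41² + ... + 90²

Use ∑_{k=1}^{n} k² = n(n+1)(2n+1)/6, then subtract the first 39 terms.
∑_{k=1}^{90} k² = 90×91×181/6 = 247065
∑_{k=1}^{39} k² = 39×40×79/6 = 20540
∑_{k=40}^{90} k² = 247065 - 20540 = 226525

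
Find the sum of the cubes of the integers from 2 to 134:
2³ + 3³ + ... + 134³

Use ∑_{k=1}^{n} k³ = [n(n+1)/2]², then subtract the first 1 terms.
∑_{k=1}^{134} k³ = [134×135/2]² = 9045² = 81812025
∑_{k=1}^{1} k³ = [1×2/2]² = 1² = 1
∑_{k=2}^{134} k³ = 81812025 - 1 = 81812024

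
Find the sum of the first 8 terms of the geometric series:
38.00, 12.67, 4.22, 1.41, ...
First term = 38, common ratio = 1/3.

Sₙ = a(1 - rⁿ) / (1 - r)
S_8 = 38(1 - (1/3)^8) / (1 - (1/3))
S_8 = 38(1 - (1/6561)) / (2/3)
S_8 = 124640/2187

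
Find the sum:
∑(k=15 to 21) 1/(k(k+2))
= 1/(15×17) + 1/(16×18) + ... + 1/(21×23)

Partial fractions: 1/(k(k+2)) = (1/2)[1/k - 1/(k+2)]
Telescoping leaves the first two and last two terms:
= (1/2)[1/15 + 1/16 - 1/22 - 1/23]
= 2443/121440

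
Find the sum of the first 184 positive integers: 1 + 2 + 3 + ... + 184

Formula: ∑k = n(n+1)/2
= 184×185/2
= 34040/2
= 17020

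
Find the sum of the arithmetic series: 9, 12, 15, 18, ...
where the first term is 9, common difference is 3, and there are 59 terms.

Sₙ = n/2 × (first + last)
Last term = a + (n-1)d = 9 + (59-1)×3 = 183
S_59 = 59/2 × (9 + 183)
S_59 = 59/2 × 192 = 5664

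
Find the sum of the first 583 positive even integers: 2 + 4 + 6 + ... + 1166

Sum of first n even numbers = n(n+1)
= 583×584
= 340472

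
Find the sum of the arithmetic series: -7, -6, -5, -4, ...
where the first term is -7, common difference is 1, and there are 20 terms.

Sₙ = n/2 × (first + last)
Last term = a + (n-1)d = -7 + (20-1)×1 = 12
S_20 = 20/2 × (-7 + 12)
S_20 = 20/2 × 5 = 50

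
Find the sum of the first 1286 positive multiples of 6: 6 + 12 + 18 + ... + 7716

Factor out 6: = 6(1 + 2 + ... + 1286) = 6 × n(n+1)/2
= 6 × 1286×1287/2
= 6 × 827541
= 4965246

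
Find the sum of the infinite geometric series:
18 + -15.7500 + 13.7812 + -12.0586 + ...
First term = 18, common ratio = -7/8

For |r| < 1, S = a / (1 - r)
S = 18 / (1 - (-7/8))
S = 18 / (15/8)
S = 48/5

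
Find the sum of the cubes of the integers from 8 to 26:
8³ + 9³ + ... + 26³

Use ∑_{k=1}^{n} k³ = [n(n+1)/2]², then subtract the first 7 terms.
∑_{k=1}^{26} k³ = [26×27/2]² = 351² = 123201
∑_{k=1}^{7} k³ = [7×8/2]² = 28² = 784
∑_{k=8}^{26} k³ = 123201 - 784 = 122417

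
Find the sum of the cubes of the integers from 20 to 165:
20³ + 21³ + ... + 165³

Use ∑_{k=1}^{n} k³ = [n(n+1)/2]², then subtract the first 19 terms.
∑_{k=1}^{165} k³ = [165×166/2]² = 13695² = 187553025
∑_{k=1}^{19} k³ = [19×20/2]² = 190² = 36100
∑_{k=20}^{165} k³ = 187553025 - 36100 = 187516925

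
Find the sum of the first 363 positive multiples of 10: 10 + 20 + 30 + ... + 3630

Factor out 10: = 10(1 + 2 + ... + 363) = 10 × n(n+1)/2
= 10 × 363×364/2
= 10 × 66066
= 660660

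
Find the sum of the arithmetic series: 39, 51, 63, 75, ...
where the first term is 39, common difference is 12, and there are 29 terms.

Sₙ = n/2 × (first + last)
Last term = a + (n-1)d = 39 + (29-1)×12 = 375
S_29 = 29/2 × (39 + 375)
S_29 = 29/2 × 414 = 6003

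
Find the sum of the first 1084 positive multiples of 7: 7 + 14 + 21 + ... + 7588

Factor out 7: = 7(1 + 2 + ... + 1084) = 7 × n(n+1)/2
= 7 × 1084×1085/2
= 7 × 588070
= 4116490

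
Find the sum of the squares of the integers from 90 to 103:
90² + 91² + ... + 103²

Use ∑_{k=1}^{n} k² = n(n+1)(2n+1)/6, then subtract the first 89 terms.
∑_{k=1}^{103} k² = 103×104×207/6 = 369564
∑_{k=1}^{89} k² = 89×90×179/6 = 238965
∑_{k=90}^{103} k² = 369564 - 238965 = 130599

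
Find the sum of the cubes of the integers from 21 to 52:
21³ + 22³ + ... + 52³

Use ∑_{k=1}^{n} k³ = [n(n+1)/2]², then subtract the first 20 terms.
∑_{k=1}^{52} k³ = [52×53/2]² = 1378² = 1898884
∑_{k=1}^{20} k³ = [20×21/2]² = 210² = 44100
∑_{k=21}^{52} k³ = 1898884 - 44100 = 1854784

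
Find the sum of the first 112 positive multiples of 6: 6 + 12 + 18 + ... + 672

Factor out 6: = 6(1 + 2 + ... + 112) = 6 × n(n+1)/2
= 6 × 112×113/2
= 6 × 6328
= 37968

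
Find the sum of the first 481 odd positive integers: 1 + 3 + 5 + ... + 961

Sum of first n odd numbers = n²
= 481²
= 231361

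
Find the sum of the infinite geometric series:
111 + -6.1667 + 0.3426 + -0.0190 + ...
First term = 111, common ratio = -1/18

For |r| < 1, S = a / (1 - r)
S = 111 / (1 - (-1/18))
S = 111 / (19/18)
S = 1998/19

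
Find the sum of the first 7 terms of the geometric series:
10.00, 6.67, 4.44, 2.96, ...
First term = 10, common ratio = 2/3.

Sₙ = a(1 - rⁿ) / (1 - r)
S_7 = 10(1 - (2/3)^7) / (1 - (2/3))
S_7 = 10(1 - (128/2187)) / (1/3)
S_7 = 20590/729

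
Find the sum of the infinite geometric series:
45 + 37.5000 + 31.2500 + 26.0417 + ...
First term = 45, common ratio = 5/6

For |r| < 1, S = a / (1 - r)
S = 45 / (1 - (5/6))
S = 45 / (1/6)
S = 270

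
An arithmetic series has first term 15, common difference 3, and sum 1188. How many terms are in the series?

Using S = n/2 × [2a + (n-1)d]
1188 = n/2 × [2(15) + (n-1)(3)]
1188 = n/2 × [30 + 3n - 3]
2376 = n × [27 + 3n]
3n² + (27)n - 2376 = 0
Discriminant: Δ = (27)² - 4(3)(-2376) = 729 + 28512 = 29241
√Δ = 171
n = [-(27) + √Δ] / (2·3) = (-27 + 171) / 6 = 144 / 6 = 24
(The negative root is discarded since n must be a positive integer.)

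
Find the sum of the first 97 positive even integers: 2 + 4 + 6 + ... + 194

Sum of first n even numbers = n(n+1)
= 97×98
= 9506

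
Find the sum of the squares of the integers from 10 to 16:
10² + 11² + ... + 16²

Use ∑_{k=1}^{n} k² = n(n+1)(2n+1)/6, then subtract the first 9 terms.
∑_{k=1}^{16} k² = 16×17×33/6 = 1496
∑_{k=1}^{9} k² = 9×10×19/6 = 285
∑_{k=10}^{16} k² = 1496 - 285 = 1211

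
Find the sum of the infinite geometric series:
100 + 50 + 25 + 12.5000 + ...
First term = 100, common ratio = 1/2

For |r| < 1, S = a / (1 - r)
S = 100 / (1 - (1/2))
S = 100 / (1/2)
S = 200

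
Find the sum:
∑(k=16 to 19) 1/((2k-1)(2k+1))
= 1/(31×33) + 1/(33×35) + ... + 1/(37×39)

Partial fractions: 1/((2k-1)(2k+1)) = (1/2)[1/(2k-1) - 1/(2k+1)]
The series telescopes:
= (1/2)[1/31 - 1/39]
= 4/1209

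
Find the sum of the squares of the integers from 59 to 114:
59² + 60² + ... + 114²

Use ∑_{k=1}^{n} k² = n(n+1)(2n+1)/6, then subtract the first 58 terms.
∑_{k=1}^{114} k² = 114×115×229/6 = 500365
∑_{k=1}^{58} k² = 58×59×117/6 = 66729
∑_{k=59}^{114} k² = 500365 - 66729 = 433636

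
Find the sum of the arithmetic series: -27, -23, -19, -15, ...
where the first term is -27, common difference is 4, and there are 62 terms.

Sₙ = n/2 × (first + last)
Last term = a + (n-1)d = -27 + (62-1)×4 = 217
S_62 = 62/2 × (-27 + 217)
S_62 = 62/2 × 190 = 5890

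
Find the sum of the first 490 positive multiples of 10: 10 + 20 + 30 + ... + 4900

Factor out 10: = 10(1 + 2 + ... + 490) = 10 × n(n+1)/2
= 10 × 490×491/2
= 10 × 120295
= 1202950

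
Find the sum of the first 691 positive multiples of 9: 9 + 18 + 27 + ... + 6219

Factor out 9: = 9(1 + 2 + ... + 691) = 9 × n(n+1)/2
= 9 × 691×692/2
= 9 × 239086
= 2151774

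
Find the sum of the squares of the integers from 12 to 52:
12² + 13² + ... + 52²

Use ∑_{k=1}^{n} k² = n(n+1)(2n+1)/6, then subtract the first 11 terms.
∑_{k=1}^{52} k² = 52×53×105/6 = 48230
∑_{k=1}^{11} k² = 11×12×23/6 = 506
∑_{k=12}^{52} k² = 48230 - 506 = 47724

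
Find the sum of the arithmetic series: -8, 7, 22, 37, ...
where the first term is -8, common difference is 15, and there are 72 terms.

Sₙ = n/2 × (first + last)
Last term = a + (n-1)d = -8 + (72-1)×15 = 1057
S_72 = 72/2 × (-8 + 1057)
S_72 = 72/2 × 1049 = 37764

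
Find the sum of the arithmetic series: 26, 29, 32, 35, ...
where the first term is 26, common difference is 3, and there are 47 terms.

Sₙ = n/2 × (first + last)
Last term = a + (n-1)d = 26 + (47-1)×3 = 164
S_47 = 47/2 × (26 + 164)
S_47 = 47/2 × 190 = 4465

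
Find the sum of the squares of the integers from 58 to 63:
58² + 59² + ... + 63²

Use ∑_{k=1}^{n} k² = n(n+1)(2n+1)/6, then subtract the first 57 terms.
∑_{k=1}^{63} k² = 63×64×127/6 = 85344
∑_{k=1}^{57} k² = 57×58×115/6 = 63365
∑_{k=58}^{63} k² = 85344 - 63365 = 21979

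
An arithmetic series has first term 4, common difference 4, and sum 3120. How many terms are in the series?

Using S = n/2 × [2a + (n-1)d]
3120 = n/2 × [2(4) + (n-1)(4)]
3120 = n/2 × [8 + 4n - 4]
6240 = n × [4 + 4n]
4n² + (4)n - 6240 = 0
Discriminant: Δ = (4)² - 4(4)(-6240) = 16 + 99840 = 99856
√Δ = 316
n = [-(4) + √Δ] / (2·4) = (-4 + 316) / 8 = 312 / 8 = 39
(The negative root is discarded since n must be a positive integer.)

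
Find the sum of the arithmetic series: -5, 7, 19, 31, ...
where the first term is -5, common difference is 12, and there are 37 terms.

Sₙ = n/2 × (first + last)
Last term = a + (n-1)d = -5 + (37-1)×12 = 427
S_37 = 37/2 × (-5 + 427)
S_37 = 37/2 × 422 = 7807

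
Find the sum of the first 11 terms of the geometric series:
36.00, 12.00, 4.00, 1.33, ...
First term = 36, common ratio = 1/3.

Sₙ = a(1 - rⁿ) / (1 - r)
S_11 = 36(1 - (1/3)^11) / (1 - (1/3))
S_11 = 36(1 - (1/177147)) / (2/3)
S_11 = 354292/6561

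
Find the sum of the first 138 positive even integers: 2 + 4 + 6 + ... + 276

Sum of first n even numbers = n(n+1)
= 138×139
= 19182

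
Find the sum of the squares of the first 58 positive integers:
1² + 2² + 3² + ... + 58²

Formula: ∑k² = n(n+1)(2n+1)/6
= 58×59×117/6
= 400374/6
= 66729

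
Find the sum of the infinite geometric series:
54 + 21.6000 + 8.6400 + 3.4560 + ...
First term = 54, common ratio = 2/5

For |r| < 1, S = a / (1 - r)
S = 54 / (1 - (2/5))
S = 54 / (3/5)
S = 90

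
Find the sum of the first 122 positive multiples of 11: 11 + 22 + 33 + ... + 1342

Factor out 11: = 11(1 + 2 + ... + 122) = 11 × n(n+1)/2
= 11 × 122×123/2
= 11 × 7503
= 82533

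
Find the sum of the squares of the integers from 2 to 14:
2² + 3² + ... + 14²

Use ∑_{k=1}^{n} k² = n(n+1)(2n+1)/6, then subtract the first 1 terms.
∑_{k=1}^{14} k² = 14×15×29/6 = 1015
∑_{k=1}^{1} k² = 1×2×3/6 = 1
∑_{k=2}^{14} k² = 1015 - 1 = 1014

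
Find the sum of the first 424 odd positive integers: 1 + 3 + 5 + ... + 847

Sum of first n odd numbers = n²
= 424²
= 179776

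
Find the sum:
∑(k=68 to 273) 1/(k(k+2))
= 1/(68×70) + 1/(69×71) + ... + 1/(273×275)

Partial fractions: 1/(k(k+2)) = (1/2)[1/k - 1/(k+2)]
Telescoping leaves the first two and last two terms:
= (1/2)[1/68 + 1/69 - 1/274 - 1/275]
= 3873521/353542200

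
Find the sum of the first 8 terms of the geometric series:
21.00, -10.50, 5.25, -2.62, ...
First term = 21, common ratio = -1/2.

Sₙ = a(1 - rⁿ) / (1 - r)
S_8 = 21(1 - (-1/2)^8) / (1 - (-1/2))
S_8 = 21(1 - (1/256)) / (3/2)
S_8 = 1785/128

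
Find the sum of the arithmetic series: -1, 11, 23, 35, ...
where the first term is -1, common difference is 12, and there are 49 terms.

Sₙ = n/2 × (first + last)
Last term = a + (n-1)d = -1 + (49-1)×12 = 575
S_49 = 49/2 × (-1 + 575)
S_49 = 49/2 × 574 = 14063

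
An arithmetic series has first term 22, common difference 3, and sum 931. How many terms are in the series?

Using S = n/2 × [2a + (n-1)d]
931 = n/2 × [2(22) + (n-1)(3)]
931 = n/2 × [44 + 3n - 3]
1862 = n × [41 + 3n]
3n² + (41)n - 1862 = 0
Discriminant: Δ = (41)² - 4(3)(-1862) = 1681 + 22344 = 24025
√Δ = 155
n = [-(41) + √Δ] / (2·3) = (-41 + 155) / 6 = 114 / 6 = 19
(The negative root is discarded since n must be a positive integer.)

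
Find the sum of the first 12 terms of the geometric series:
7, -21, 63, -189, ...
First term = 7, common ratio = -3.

Sₙ = a(1 - rⁿ) / (1 - r)
S_12 = 7(1 - (-3)^12) / (1 - (-3))
S_12 = 7(1 - 531441) / (4)
S_12 = -930020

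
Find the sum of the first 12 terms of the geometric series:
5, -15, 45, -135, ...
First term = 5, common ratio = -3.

Sₙ = a(1 - rⁿ) / (1 - r)
S_12 = 5(1 - (-3)^12) / (1 - (-3))
S_12 = 5(1 - 531441) / (4)
S_12 = -664300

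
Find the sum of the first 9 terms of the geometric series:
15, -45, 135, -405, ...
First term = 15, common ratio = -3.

Sₙ = a(1 - rⁿ) / (1 - r)
S_9 = 15(1 - (-3)^9) / (1 - (-3))
S_9 = 15(1 - (-19683)) / (4)
S_9 = 73815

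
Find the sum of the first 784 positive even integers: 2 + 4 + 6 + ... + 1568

Sum of first n even numbers = n(n+1)
= 784×785
= 615440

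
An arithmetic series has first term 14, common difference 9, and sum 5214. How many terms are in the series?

Using S = n/2 × [2a + (n-1)d]
5214 = n/2 × [2(14) + (n-1)(9)]
5214 = n/2 × [28 + 9n - 9]
10428 = n × [19 + 9n]
9n² + (19)n - 10428 = 0
Discriminant: Δ = (19)² - 4(9)(-10428) = 361 + 375408 = 375769
√Δ = 613
n = [-(19) + √Δ] / (2·9) = (-19 + 613) / 18 = 594 / 18 = 33
(The negative root is discarded since n must be a positive integer.)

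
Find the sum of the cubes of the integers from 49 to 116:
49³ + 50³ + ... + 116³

Use ∑_{k=1}^{n} k³ = [n(n+1)/2]², then subtract the first 48 terms.
∑_{k=1}^{116} k³ = [116×117/2]² = 6786² = 46049796
∑_{k=1}^{48} k³ = [48×49/2]² = 1176² = 1382976
∑_{k=49}^{116} k³ = 46049796 - 1382976 = 44666820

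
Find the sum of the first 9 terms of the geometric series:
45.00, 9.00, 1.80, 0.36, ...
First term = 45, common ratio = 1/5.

Sₙ = a(1 - rⁿ) / (1 - r)
S_9 = 45(1 - (1/5)^9) / (1 - (1/5))
S_9 = 45(1 - (1/1953125)) / (4/5)
S_9 = 4394529/78125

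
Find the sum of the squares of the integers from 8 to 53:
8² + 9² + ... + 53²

Use ∑_{k=1}^{n} k² = n(n+1)(2n+1)/6, then subtract the first 7 terms.
∑_{k=1}^{53} k² = 53×54×107/6 = 51039
∑_{k=1}^{7} k² = 7×8×15/6 = 140
∑_{k=8}^{53} k² = 51039 - 140 = 50899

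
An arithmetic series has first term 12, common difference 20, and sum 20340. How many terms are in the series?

Using S = n/2 × [2a + (n-1)d]
20340 = n/2 × [2(12) + (n-1)(20)]
20340 = n/2 × [24 + 20n - 20]
40680 = n × [4 + 20n]
20n² + (4)n - 40680 = 0
Discriminant: Δ = (4)² - 4(20)(-40680) = 16 + 3254400 = 3254416
√Δ = 1804
n = [-(4) + √Δ] / (2·20) = (-4 + 1804) / 40 = 1800 / 40 = 45
(The negative root is discarded since n must be a positive integer.)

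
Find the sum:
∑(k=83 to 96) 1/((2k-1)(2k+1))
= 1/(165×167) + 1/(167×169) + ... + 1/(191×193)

Partial fractions: 1/((2k-1)(2k+1)) = (1/2)[1/(2k-1) - 1/(2k+1)]
The series telescopes:
= (1/2)[1/165 - 1/193]
= 14/31845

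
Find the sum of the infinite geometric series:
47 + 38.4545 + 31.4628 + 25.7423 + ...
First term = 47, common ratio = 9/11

For |r| < 1, S = a / (1 - r)
S = 47 / (1 - (9/11))
S = 47 / (2/11)
S = 517/2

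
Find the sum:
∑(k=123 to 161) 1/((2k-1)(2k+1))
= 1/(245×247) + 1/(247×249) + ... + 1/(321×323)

Partial fractions: 1/((2k-1)(2k+1)) = (1/2)[1/(2k-1) - 1/(2k+1)]
The series telescopes:
= (1/2)[1/245 - 1/323]
= 39/79135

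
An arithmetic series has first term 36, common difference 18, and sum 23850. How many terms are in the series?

Using S = n/2 × [2a + (n-1)d]
23850 = n/2 × [2(36) + (n-1)(18)]
23850 = n/2 × [72 + 18n - 18]
47700 = n × [54 + 18n]
18n² + (54)n - 47700 = 0
Discriminant: Δ = (54)² - 4(18)(-47700) = 2916 + 3434400 = 3437316
√Δ = 1854
n = [-(54) + √Δ] / (2·18) = (-54 + 1854) / 36 = 1800 / 36 = 50
(The negative root is discarded since n must be a positive integer.)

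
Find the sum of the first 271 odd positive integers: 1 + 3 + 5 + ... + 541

Sum of first n odd numbers = n²
= 271²
= 73441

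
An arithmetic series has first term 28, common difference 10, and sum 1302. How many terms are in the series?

Using S = n/2 × [2a + (n-1)d]
1302 = n/2 × [2(28) + (n-1)(10)]
1302 = n/2 × [56 + 10n - 10]
2604 = n × [46 + 10n]
10n² + (46)n - 2604 = 0
Discriminant: Δ = (46)² - 4(10)(-2604) = 2116 + 104160 = 106276
√Δ = 326
n = [-(46) + √Δ] / (2·10) = (-46 + 326) / 20 = 280 / 20 = 14
(The negative root is discarded since n must be a positive integer.)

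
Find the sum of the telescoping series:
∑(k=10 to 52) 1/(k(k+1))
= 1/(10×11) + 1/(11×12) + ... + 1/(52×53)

Partial fractions: 1/(k(k+1)) = 1/k - 1/(k+1)
The series telescopes:
= (1/10 - 1/11) + (1/11 - 1/12) + ... + (1/52 - 1/53)
= 1/10 - 1/53
= 43/530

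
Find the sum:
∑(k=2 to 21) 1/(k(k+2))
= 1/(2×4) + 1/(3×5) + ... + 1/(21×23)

Partial fractions: 1/(k(k+2)) = (1/2)[1/k - 1/(k+2)]
Telescoping leaves the first two and last two terms:
= (1/2)[1/2 + 1/3 - 1/22 - 1/23]
= 565/1518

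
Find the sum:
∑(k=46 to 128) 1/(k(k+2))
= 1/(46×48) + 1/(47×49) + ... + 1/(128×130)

Partial fractions: 1/(k(k+2)) = (1/2)[1/k - 1/(k+2)]
Telescoping leaves the first two and last two terms:
= (1/2)[1/46 + 1/47 - 1/129 - 1/130]
= 249913/18128370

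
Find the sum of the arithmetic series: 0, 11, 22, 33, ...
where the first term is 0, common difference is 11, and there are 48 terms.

Sₙ = n/2 × (first + last)
Last term = a + (n-1)d = 0 + (48-1)×11 = 517
S_48 = 48/2 × (0 + 517)
S_48 = 48/2 × 517 = 12408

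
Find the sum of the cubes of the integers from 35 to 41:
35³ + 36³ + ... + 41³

Use ∑_{k=1}^{n} k³ = [n(n+1)/2]², then subtract the first 34 terms.
∑_{k=1}^{41} k³ = [41×42/2]² = 861² = 741321
∑_{k=1}^{34} k³ = [34×35/2]² = 595² = 354025
∑_{k=35}^{41} k³ = 741321 - 354025 = 387296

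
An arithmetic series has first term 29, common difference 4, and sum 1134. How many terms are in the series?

Using S = n/2 × [2a + (n-1)d]
1134 = n/2 × [2(29) + (n-1)(4)]
1134 = n/2 × [58 + 4n - 4]
2268 = n × [54 + 4n]
4n² + (54)n - 2268 = 0
Discriminant: Δ = (54)² - 4(4)(-2268) = 2916 + 36288 = 39204
√Δ = 198
n = [-(54) + √Δ] / (2·4) = (-54 + 198) / 8 = 144 / 8 = 18
(The negative root is discarded since n must be a positive integer.)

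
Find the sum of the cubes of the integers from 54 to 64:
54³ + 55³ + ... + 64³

Use ∑_{k=1}^{n} k³ = [n(n+1)/2]², then subtract the first 53 terms.
∑_{k=1}^{64} k³ = [64×65/2]² = 2080² = 4326400
∑_{k=1}^{53} k³ = [53×54/2]² = 1431² = 2047761
∑_{k=54}^{64} k³ = 4326400 - 2047761 = 2278639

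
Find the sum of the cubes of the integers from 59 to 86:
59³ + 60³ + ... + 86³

Use ∑_{k=1}^{n} k³ = [n(n+1)/2]², then subtract the first 58 terms.
∑_{k=1}^{86} k³ = [86×87/2]² = 3741² = 13995081
∑_{k=1}^{58} k³ = [58×59/2]² = 1711² = 2927521
∑_{k=59}^{86} k³ = 13995081 - 2927521 = 11067560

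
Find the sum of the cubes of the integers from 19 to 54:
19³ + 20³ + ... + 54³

Use ∑_{k=1}^{n} k³ = [n(n+1)/2]², then subtract the first 18 terms.
∑_{k=1}^{54} k³ = [54×55/2]² = 1485² = 2205225
∑_{k=1}^{18} k³ = [18×19/2]² = 171² = 29241
∑_{k=19}^{54} k³ = 2205225 - 29241 = 2175984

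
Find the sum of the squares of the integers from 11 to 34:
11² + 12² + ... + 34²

Use ∑_{k=1}^{n} k² = n(n+1)(2n+1)/6, then subtract the first 10 terms.
∑_{k=1}^{34} k² = 34×35×69/6 = 13685
∑_{k=1}^{10} k² = 10×11×21/6 = 385
∑_{k=11}^{34} k² = 13685 - 385 = 13300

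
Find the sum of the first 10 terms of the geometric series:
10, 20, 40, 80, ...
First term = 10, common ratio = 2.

Sₙ = a(1 - rⁿ) / (1 - r)
S_10 = 10(1 - 2^10) / (1 - 2)
S_10 = 10(1 - 1024) / (-1)
S_10 = 10230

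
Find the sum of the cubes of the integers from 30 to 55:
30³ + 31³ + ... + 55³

Use ∑_{k=1}^{n} k³ = [n(n+1)/2]², then subtract the first 29 terms.
∑_{k=1}^{55} k³ = [55×56/2]² = 1540² = 2371600
∑_{k=1}^{29} k³ = [29×30/2]² = 435² = 189225
∑_{k=30}^{55} k³ = 2371600 - 189225 = 2182375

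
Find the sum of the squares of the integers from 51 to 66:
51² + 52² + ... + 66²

Use ∑_{k=1}^{n} k² = n(n+1)(2n+1)/6, then subtract the first 50 terms.
∑_{k=1}^{66} k² = 66×67×133/6 = 98021
∑_{k=1}^{50} k² = 50×51×101/6 = 42925
∑_{k=51}^{66} k² = 98021 - 42925 = 55096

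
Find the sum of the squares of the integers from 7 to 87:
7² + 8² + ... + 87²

Use ∑_{k=1}^{n} k² = n(n+1)(2n+1)/6, then subtract the first 6 terms.
∑_{k=1}^{87} k² = 87×88×175/6 = 223300
∑_{k=1}^{6} k² = 6×7×13/6 = 91
∑_{k=7}^{87} k² = 223300 - 91 = 223209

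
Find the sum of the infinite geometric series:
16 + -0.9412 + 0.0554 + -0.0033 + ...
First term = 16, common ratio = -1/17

For |r| < 1, S = a / (1 - r)
S = 16 / (1 - (-1/17))
S = 16 / (18/17)
S = 136/9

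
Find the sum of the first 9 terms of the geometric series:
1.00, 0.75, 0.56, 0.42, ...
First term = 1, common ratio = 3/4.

Sₙ = a(1 - rⁿ) / (1 - r)
S_9 = 1(1 - (3/4)^9) / (1 - (3/4))
S_9 = 1(1 - (19683/262144)) / (1/4)
S_9 = 242461/65536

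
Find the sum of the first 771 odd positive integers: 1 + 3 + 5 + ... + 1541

Sum of first n odd numbers = n²
= 771²
= 594441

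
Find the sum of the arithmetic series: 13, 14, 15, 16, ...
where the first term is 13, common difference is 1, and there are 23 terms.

Sₙ = n/2 × (first + last)
Last term = a + (n-1)d = 13 + (23-1)×1 = 35
S_23 = 23/2 × (13 + 35)
S_23 = 23/2 × 48 = 552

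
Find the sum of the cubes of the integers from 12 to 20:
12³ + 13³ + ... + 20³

Use ∑_{k=1}^{n} k³ = [n(n+1)/2]², then subtract the first 11 terms.
∑_{k=1}^{20} k³ = [20×21/2]² = 210² = 44100
∑_{k=1}^{11} k³ = [11×12/2]² = 66² = 4356
∑_{k=12}^{20} k³ = 44100 - 4356 = 39744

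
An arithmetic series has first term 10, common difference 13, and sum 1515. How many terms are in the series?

Using S = n/2 × [2a + (n-1)d]
1515 = n/2 × [2(10) + (n-1)(13)]
1515 = n/2 × [20 + 13n - 13]
3030 = n × [7 + 13n]
13n² + (7)n - 3030 = 0
Discriminant: Δ = (7)² - 4(13)(-3030) = 49 + 157560 = 157609
√Δ = 397
n = [-(7) + √Δ] / (2·13) = (-7 + 397) / 26 = 390 / 26 = 15
(The negative root is discarded since n must be a positive integer.)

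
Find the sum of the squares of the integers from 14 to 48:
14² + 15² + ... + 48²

Use ∑_{k=1}^{n} k² = n(n+1)(2n+1)/6, then subtract the first 13 terms.
∑_{k=1}^{48} k² = 48×49×97/6 = 38024
∑_{k=1}^{13} k² = 13×14×27/6 = 819
∑_{k=14}^{48} k² = 38024 - 819 = 37205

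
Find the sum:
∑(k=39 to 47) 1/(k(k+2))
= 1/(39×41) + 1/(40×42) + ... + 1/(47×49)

Partial fractions: 1/(k(k+2)) = (1/2)[1/k - 1/(k+2)]
Telescoping leaves the first two and last two terms:
= (1/2)[1/39 + 1/40 - 1/48 - 1/49]
= 479/101920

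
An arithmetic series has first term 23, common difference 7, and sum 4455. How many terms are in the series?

Using S = n/2 × [2a + (n-1)d]
4455 = n/2 × [2(23) + (n-1)(7)]
4455 = n/2 × [46 + 7n - 7]
8910 = n × [39 + 7n]
7n² + (39)n - 8910 = 0
Discriminant: Δ = (39)² - 4(7)(-8910) = 1521 + 249480 = 251001
√Δ = 501
n = [-(39) + √Δ] / (2·7) = (-39 + 501) / 14 = 462 / 14 = 33
(The negative root is discarded since n must be a positive integer.)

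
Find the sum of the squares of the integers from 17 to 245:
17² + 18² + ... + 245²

Use ∑_{k=1}^{n} k² = n(n+1)(2n+1)/6, then subtract the first 16 terms.
∑_{k=1}^{245} k² = 245×246×491/6 = 4932095
∑_{k=1}^{16} k² = 16×17×33/6 = 1496
∑_{k=17}^{245} k² = 4932095 - 1496 = 4930599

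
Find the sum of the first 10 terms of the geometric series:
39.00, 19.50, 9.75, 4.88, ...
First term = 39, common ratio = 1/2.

Sₙ = a(1 - rⁿ) / (1 - r)
S_10 = 39(1 - (1/2)^10) / (1 - (1/2))
S_10 = 39(1 - (1/1024)) / (1/2)
S_10 = 39897/512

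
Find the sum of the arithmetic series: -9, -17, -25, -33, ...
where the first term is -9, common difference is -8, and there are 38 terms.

Sₙ = n/2 × (first + last)
Last term = a + (n-1)d = -9 + (38-1)×(-8) = -305
S_38 = 38/2 × (-9 + (-305))
S_38 = 38/2 × (-314) = -5966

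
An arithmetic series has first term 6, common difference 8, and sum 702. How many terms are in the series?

Using S = n/2 × [2a + (n-1)d]
702 = n/2 × [2(6) + (n-1)(8)]
702 = n/2 × [12 + 8n - 8]
1404 = n × [4 + 8n]
8n² + (4)n - 1404 = 0
Discriminant: Δ = (4)² - 4(8)(-1404) = 16 + 44928 = 44944
√Δ = 212
n = [-(4) + √Δ] / (2·8) = (-4 + 212) / 16 = 208 / 16 = 13
(The negative root is discarded since n must be a positive integer.)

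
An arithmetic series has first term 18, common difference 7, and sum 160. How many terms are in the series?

Using S = n/2 × [2a + (n-1)d]
160 = n/2 × [2(18) + (n-1)(7)]
160 = n/2 × [36 + 7n - 7]
320 = n × [29 + 7n]
7n² + (29)n - 320 = 0
Discriminant: Δ = (29)² - 4(7)(-320) = 841 + 8960 = 9801
√Δ = 99
n = [-(29) + √Δ] / (2·7) = (-29 + 99) / 14 = 70 / 14 = 5
(The negative root is discarded since n must be a positive integer.)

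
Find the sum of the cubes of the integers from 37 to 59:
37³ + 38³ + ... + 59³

Use ∑_{k=1}^{n} k³ = [n(n+1)/2]², then subtract the first 36 terms.
∑_{k=1}^{59} k³ = [59×60/2]² = 1770² = 3132900
∑_{k=1}^{36} k³ = [36×37/2]² = 666² = 443556
∑_{k=37}^{59} k³ = 3132900 - 443556 = 2689344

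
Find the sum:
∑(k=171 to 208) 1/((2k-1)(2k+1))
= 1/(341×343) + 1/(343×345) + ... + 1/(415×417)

Partial fractions: 1/((2k-1)(2k+1)) = (1/2)[1/(2k-1) - 1/(2k+1)]
The series telescopes:
= (1/2)[1/341 - 1/417]
= 38/142197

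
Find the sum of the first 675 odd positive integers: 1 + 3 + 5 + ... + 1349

Sum of first n odd numbers = n²
= 675²
= 455625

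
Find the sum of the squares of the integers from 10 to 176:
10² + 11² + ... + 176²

Use ∑_{k=1}^{n} k² = n(n+1)(2n+1)/6, then subtract the first 9 terms.
∑_{k=1}^{176} k² = 176×177×353/6 = 1832776
∑_{k=1}^{9} k² = 9×10×19/6 = 285
∑_{k=10}^{176} k² = 1832776 - 285 = 1832491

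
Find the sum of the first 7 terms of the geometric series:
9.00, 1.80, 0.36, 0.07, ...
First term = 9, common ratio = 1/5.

Sₙ = a(1 - rⁿ) / (1 - r)
S_7 = 9(1 - (1/5)^7) / (1 - (1/5))
S_7 = 9(1 - (1/78125)) / (4/5)
S_7 = 175779/15625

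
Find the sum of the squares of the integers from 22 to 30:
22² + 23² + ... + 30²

Use ∑_{k=1}^{n} k² = n(n+1)(2n+1)/6, then subtract the first 21 terms.
∑_{k=1}^{30} k² = 30×31×61/6 = 9455
∑_{k=1}^{21} k² = 21×22×43/6 = 3311
∑_{k=22}^{30} k² = 9455 - 3311 = 6144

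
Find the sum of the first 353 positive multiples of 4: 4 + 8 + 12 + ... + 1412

Factor out 4: = 4(1 + 2 + ... + 353) = 4 × n(n+1)/2
= 4 × 353×354/2
= 4 × 62481
= 249924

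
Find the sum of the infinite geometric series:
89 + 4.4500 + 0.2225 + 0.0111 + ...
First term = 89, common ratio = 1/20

For |r| < 1, S = a / (1 - r)
S = 89 / (1 - (1/20))
S = 89 / (19/20)
S = 1780/19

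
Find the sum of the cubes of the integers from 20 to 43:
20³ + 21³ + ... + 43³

Use ∑_{k=1}^{n} k³ = [n(n+1)/2]², then subtract the first 19 terms.
∑_{k=1}^{43} k³ = [43×44/2]² = 946² = 894916
∑_{k=1}^{19} k³ = [19×20/2]² = 190² = 36100
∑_{k=20}^{43} k³ = 894916 - 36100 = 858816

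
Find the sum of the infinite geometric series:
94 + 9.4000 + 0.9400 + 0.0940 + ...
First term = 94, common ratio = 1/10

For |r| < 1, S = a / (1 - r)
S = 94 / (1 - (1/10))
S = 94 / (9/10)
S = 940/9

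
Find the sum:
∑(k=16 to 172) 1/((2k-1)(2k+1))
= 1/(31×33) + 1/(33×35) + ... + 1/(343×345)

Partial fractions: 1/((2k-1)(2k+1)) = (1/2)[1/(2k-1) - 1/(2k+1)]
The series telescopes:
= (1/2)[1/31 - 1/345]
= 157/10695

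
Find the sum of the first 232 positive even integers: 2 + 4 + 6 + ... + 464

Sum of first n even numbers = n(n+1)
= 232×233
= 54056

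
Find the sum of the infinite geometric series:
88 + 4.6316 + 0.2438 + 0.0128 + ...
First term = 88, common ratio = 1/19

For |r| < 1, S = a / (1 - r)
S = 88 / (1 - (1/19))
S = 88 / (18/19)
S = 836/9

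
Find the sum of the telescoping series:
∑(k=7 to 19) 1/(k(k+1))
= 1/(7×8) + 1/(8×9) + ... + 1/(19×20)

Partial fractions: 1/(k(k+1)) = 1/k - 1/(k+1)
The series telescopes:
= (1/7 - 1/8) + (1/8 - 1/9) + ... + (1/19 - 1/20)
= 1/7 - 1/20
= 13/140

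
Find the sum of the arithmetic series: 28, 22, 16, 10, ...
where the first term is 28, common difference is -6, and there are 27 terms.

Sₙ = n/2 × (first + last)
Last term = a + (n-1)d = 28 + (27-1)×(-6) = -128
S_27 = 27/2 × (28 + (-128))
S_27 = 27/2 × (-100) = -1350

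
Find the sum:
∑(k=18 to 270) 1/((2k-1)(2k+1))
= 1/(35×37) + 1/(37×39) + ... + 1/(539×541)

Partial fractions: 1/((2k-1)(2k+1)) = (1/2)[1/(2k-1) - 1/(2k+1)]
The series telescopes:
= (1/2)[1/35 - 1/541]
= 253/18935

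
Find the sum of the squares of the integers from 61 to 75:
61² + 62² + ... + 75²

Use ∑_{k=1}^{n} k² = n(n+1)(2n+1)/6, then subtract the first 60 terms.
∑_{k=1}^{75} k² = 75×76×151/6 = 143450
∑_{k=1}^{60} k² = 60×61×121/6 = 73810
∑_{k=61}^{75} k² = 143450 - 73810 = 69640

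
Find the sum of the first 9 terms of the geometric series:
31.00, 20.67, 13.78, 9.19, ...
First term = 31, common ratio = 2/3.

Sₙ = a(1 - rⁿ) / (1 - r)
S_9 = 31(1 - (2/3)^9) / (1 - (2/3))
S_9 = 31(1 - (512/19683)) / (1/3)
S_9 = 594301/6561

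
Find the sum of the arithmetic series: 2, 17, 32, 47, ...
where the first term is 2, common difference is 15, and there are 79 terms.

Sₙ = n/2 × (first + last)
Last term = a + (n-1)d = 2 + (79-1)×15 = 1172
S_79 = 79/2 × (2 + 1172)
S_79 = 79/2 × 1174 = 46373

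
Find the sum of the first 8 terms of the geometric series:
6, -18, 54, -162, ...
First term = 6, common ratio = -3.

Sₙ = a(1 - rⁿ) / (1 - r)
S_8 = 6(1 - (-3)^8) / (1 - (-3))
S_8 = 6(1 - 6561) / (4)
S_8 = -9840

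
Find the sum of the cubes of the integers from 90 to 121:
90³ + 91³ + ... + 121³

Use ∑_{k=1}^{n} k³ = [n(n+1)/2]², then subtract the first 89 terms.
∑_{k=1}^{121} k³ = [121×122/2]² = 7381² = 54479161
∑_{k=1}^{89} k³ = [89×90/2]² = 4005² = 16040025
∑_{k=90}^{121} k³ = 54479161 - 16040025 = 38439136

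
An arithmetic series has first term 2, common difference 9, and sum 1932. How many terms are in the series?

Using S = n/2 × [2a + (n-1)d]
1932 = n/2 × [2(2) + (n-1)(9)]
1932 = n/2 × [4 + 9n - 9]
3864 = n × [-5 + 9n]
9n² + (-5)n - 3864 = 0
Discriminant: Δ = (-5)² - 4(9)(-3864) = 25 + 139104 = 139129
√Δ = 373
n = [-(-5) + √Δ] / (2·9) = (5 + 373) / 18 = 378 / 18 = 21
(The negative root is discarded since n must be a positive integer.)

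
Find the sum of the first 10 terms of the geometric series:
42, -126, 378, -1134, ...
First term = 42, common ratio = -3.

Sₙ = a(1 - rⁿ) / (1 - r)
S_10 = 42(1 - (-3)^10) / (1 - (-3))
S_10 = 42(1 - 59049) / (4)
S_10 = -620004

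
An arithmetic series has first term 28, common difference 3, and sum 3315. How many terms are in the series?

Using S = n/2 × [2a + (n-1)d]
3315 = n/2 × [2(28) + (n-1)(3)]
3315 = n/2 × [56 + 3n - 3]
6630 = n × [53 + 3n]
3n² + (53)n - 6630 = 0
Discriminant: Δ = (53)² - 4(3)(-6630) = 2809 + 79560 = 82369
√Δ = 287
n = [-(53) + √Δ] / (2·3) = (-53 + 287) / 6 = 234 / 6 = 39
(The negative root is discarded since n must be a positive integer.)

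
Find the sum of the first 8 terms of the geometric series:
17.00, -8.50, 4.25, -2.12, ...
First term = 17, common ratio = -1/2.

Sₙ = a(1 - rⁿ) / (1 - r)
S_8 = 17(1 - (-1/2)^8) / (1 - (-1/2))
S_8 = 17(1 - (1/256)) / (3/2)
S_8 = 1445/128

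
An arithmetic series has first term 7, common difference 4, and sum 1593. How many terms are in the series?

Using S = n/2 × [2a + (n-1)d]
1593 = n/2 × [2(7) + (n-1)(4)]
1593 = n/2 × [14 + 4n - 4]
3186 = n × [10 + 4n]
4n² + (10)n - 3186 = 0
Discriminant: Δ = (10)² - 4(4)(-3186) = 100 + 50976 = 51076
√Δ = 226
n = [-(10) + √Δ] / (2·4) = (-10 + 226) / 8 = 216 / 8 = 27
(The negative root is discarded since n must be a positive integer.)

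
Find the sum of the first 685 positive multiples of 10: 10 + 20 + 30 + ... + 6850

Factor out 10: = 10(1 + 2 + ... + 685) = 10 × n(n+1)/2
= 10 × 685×686/2
= 10 × 234955
= 2349550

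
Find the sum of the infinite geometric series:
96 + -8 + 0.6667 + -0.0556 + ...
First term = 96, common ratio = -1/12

For |r| < 1, S = a / (1 - r)
S = 96 / (1 - (-1/12))
S = 96 / (13/12)
S = 1152/13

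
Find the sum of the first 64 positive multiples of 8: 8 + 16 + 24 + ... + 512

Factor out 8: = 8(1 + 2 + ... + 64) = 8 × n(n+1)/2
= 8 × 64×65/2
= 8 × 2080
= 16640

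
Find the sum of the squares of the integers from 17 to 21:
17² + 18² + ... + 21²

Use ∑_{k=1}^{n} k² = n(n+1)(2n+1)/6, then subtract the first 16 terms.
∑_{k=1}^{21} k² = 21×22×43/6 = 3311
∑_{k=1}^{16} k² = 16×17×33/6 = 1496
∑_{k=17}^{21} k² = 3311 - 1496 = 1815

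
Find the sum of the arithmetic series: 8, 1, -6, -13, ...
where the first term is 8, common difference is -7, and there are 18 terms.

Sₙ = n/2 × (first + last)
Last term = a + (n-1)d = 8 + (18-1)×(-7) = -111
S_18 = 18/2 × (8 + (-111))
S_18 = 18/2 × (-103) = -927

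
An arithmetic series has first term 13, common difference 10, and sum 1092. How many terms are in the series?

Using S = n/2 × [2a + (n-1)d]
1092 = n/2 × [2(13) + (n-1)(10)]
1092 = n/2 × [26 + 10n - 10]
2184 = n × [16 + 10n]
10n² + (16)n - 2184 = 0
Discriminant: Δ = (16)² - 4(10)(-2184) = 256 + 87360 = 87616
√Δ = 296
n = [-(16) + √Δ] / (2·10) = (-16 + 296) / 20 = 280 / 20 = 14
(The negative root is discarded since n must be a positive integer.)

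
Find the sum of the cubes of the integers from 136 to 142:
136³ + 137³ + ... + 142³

Use ∑_{k=1}^{n} k³ = [n(n+1)/2]², then subtract the first 135 terms.
∑_{k=1}^{142} k³ = [142×143/2]² = 10153² = 103083409
∑_{k=1}^{135} k³ = [135×136/2]² = 9180² = 84272400
∑_{k=136}^{142} k³ = 103083409 - 84272400 = 18811009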